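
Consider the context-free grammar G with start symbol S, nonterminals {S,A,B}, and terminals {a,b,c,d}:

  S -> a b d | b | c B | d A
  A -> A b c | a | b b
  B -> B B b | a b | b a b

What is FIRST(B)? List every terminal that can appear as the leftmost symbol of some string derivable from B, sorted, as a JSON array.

FIRST sets, iterate to fixpoint:
pass 1:
  A via A→a: +{a}
  A via A→b b: +{b}
  B via B→a b: +{a}
  B via B→b a b: +{b}
  S via S→a b d: +{a}
  S via S→b: +{b}
  S via S→c B: +{c}
  S via S→d A: +{d}
  FIRST(S)={a,b,c,d}  FIRST(A)={a,b}  FIRST(B)={a,b}
pass 2: done
  FIRST(S)={a,b,c,d}  FIRST(A)={a,b}  FIRST(B)={a,b}

FIRST(B) = ["a", "b"]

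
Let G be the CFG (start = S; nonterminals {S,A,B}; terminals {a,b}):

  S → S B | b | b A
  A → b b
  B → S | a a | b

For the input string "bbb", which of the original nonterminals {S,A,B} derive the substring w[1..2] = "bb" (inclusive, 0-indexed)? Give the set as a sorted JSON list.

CNF form of G:
  S -> S B | T0 A | b
  A -> T0 T0
  B -> S B | T0 A | T1 T1 | b
  T0 -> b
  T1 -> a

Fill CYK table bottom-up — only the sub-triangle for w[1..2]:
  T[1,1] 'b' = {B,S,T0}  orig:{B,S}
  T[2,2] 'b' = {B,S,T0}  orig:{B,S}
  T[1,2] 'bb' = {A,B,S}

Original NTs in T[1,2] deriving "bb": ["A", "B", "S"]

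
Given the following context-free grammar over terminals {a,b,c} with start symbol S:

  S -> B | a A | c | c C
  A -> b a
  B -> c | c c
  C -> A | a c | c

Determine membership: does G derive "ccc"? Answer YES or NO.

Convert to CNF:
  S -> T1 A | T2 C | T2 T2 | c
  A -> T0 T1
  B -> T2 T2 | c
  C -> T0 T1 | T1 T2 | c
  T0 -> b
  T1 -> a
  T2 -> c

CYK fill:
  cell(0,0) c: {B,C,S,T2}  orig:{B,C,S}
  cell(1,1) c: {B,C,S,T2}  orig:{B,C,S}
  cell(2,2) c: {B,C,S,T2}  orig:{B,C,S}
  cell(0,1) cc: {B,S}
  cell(1,2) cc: {B,S}
  cell(0,2) ccc: ∅

S ∉ T[0,2] ⇒ NO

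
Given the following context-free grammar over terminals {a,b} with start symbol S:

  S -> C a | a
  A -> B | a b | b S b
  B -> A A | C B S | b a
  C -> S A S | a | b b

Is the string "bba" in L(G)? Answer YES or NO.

CNF form of G:
  S -> C T0 | a
  A -> A A | C X2 | T0 T1 | T1 T0 | T1 X3
  B -> A A | C X4 | T1 T0
  C -> S X5 | T1 T1 | a
  T0 -> a
  T1 -> b
  X2 -> B S
  X3 -> S T1
  X4 -> B S
  X5 -> A S

CYK table (by increasing span):
  T[0,0] 'b' = {T1}  orig:{}
  T[1,1] 'b' = {T1}  orig:{}
  T[2,2] 'a' = {C,S,T0}  orig:{C,S}
  T[0,1] 'bb' = {C}
  T[1,2] 'ba' = {A,B}
  T[0,2] 'bba' = {S}

S ∈ T[0,2] ⇒ YES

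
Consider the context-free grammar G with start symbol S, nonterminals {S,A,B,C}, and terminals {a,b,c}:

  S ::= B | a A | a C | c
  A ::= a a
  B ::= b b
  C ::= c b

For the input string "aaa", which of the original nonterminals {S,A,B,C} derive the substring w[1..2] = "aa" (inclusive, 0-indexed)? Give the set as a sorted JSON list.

CNF form of G:
  S -> T0 A | T0 C | T1 T1 | c
  A -> T0 T0
  B -> T1 T1
  C -> T2 T1
  T0 -> a
  T1 -> b
  T2 -> c

CYK fill — only the sub-triangle for w[1..2]:
  cell(1,1) a: {T0}  orig:{}
  cell(2,2) a: {T0}  orig:{}
  cell(1,2) aa: {A}

Original NTs in T[1,2] deriving "aa": ["A"]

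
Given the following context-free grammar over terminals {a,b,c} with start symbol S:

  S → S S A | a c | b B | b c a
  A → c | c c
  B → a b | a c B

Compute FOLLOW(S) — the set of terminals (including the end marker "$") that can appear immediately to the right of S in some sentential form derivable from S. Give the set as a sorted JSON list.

FIRST sets, iterate to fixpoint:
iter 1:
  A via A→c: +{c}
  B via B→a b: +{a}
  S via S→a c: +{a}
  S via S→b B: +{b}
  S: {a,b}  A: {c}  B: {a}
iter 2: (stable)
  S: {a,b}  A: {c}  B: {a}

Compute FOLLOW by fixpoint:
FOLLOW(S) := {$}
round 1:
  S→S S A: FOLLOW(S) ⊇ FIRST(S) = {a,b}; new: +{a,b}
  S→S S A: FOLLOW(S) ⊇ FIRST(A) = {c}; new: +{c}
  S→S S A: FOLLOW(A) ⊇ FOLLOW(S) ⊇ {$,a,b,c}; new: +{$,a,b,c}
  S→b B: FOLLOW(B) ⊇ FOLLOW(S) ⊇ {$,a,b,c}; new: +{$,a,b,c}
  FOLLOW(S)={$,a,b,c}  FOLLOW(A)={$,a,b,c}  FOLLOW(B)={$,a,b,c}
round 2: (stable)
  FOLLOW(S)={$,a,b,c}  FOLLOW(A)={$,a,b,c}  FOLLOW(B)={$,a,b,c}

FOLLOW(S) = ["$", "a", "b", "c"]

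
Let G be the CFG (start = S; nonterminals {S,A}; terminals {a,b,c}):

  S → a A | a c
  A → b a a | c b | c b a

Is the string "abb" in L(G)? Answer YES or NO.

Convert to CNF:
  S -> T1 A | T1 T2
  A -> T0 X3 | T2 T0 | T2 X4
  T0 -> b
  T1 -> a
  T2 -> c
  X3 -> T1 T1
  X4 -> T0 T1

CYK fill:
  cell(0,0) a: {T1}  orig:{}
  cell(1,1) b: {T0}  orig:{}
  cell(2,2) b: {T0}  orig:{}
  cell(0,1) ab: ∅
  cell(1,2) bb: ∅
  cell(0,2) abb: ∅

S ∉ T[0,2] ⇒ NO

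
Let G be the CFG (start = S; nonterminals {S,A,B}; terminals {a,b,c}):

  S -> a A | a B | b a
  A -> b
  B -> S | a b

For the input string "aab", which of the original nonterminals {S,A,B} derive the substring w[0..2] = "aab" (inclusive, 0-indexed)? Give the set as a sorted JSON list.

CNF form of G:
  S -> T0 A | T0 B | T1 T0
  A -> b
  B -> T0 A | T0 B | T0 T1 | T1 T0
  T0 -> a
  T1 -> b

CYK fill, restricted to cells inside w[0..2]:
  cell(0,0) a: {T0}  orig:{}
  cell(1,1) a: {T0}  orig:{}
  cell(2,2) b: {A,T1}  orig:{A}
  cell(0,1) aa: ∅
  cell(1,2) ab: {B,S}
  cell(0,2) aab: {B,S}

Original NTs in T[0,2] deriving "aab": ["B", "S"]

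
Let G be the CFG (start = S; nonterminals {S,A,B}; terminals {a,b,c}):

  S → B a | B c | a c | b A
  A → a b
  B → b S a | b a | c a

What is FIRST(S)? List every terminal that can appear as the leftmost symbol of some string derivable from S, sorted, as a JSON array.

FIRST iteration:
[1]
  A via A→a b: +{a}
  B via B→b S a: +{b}
  B via B→c a: +{c}
  S via S→B a: +{b,c}
  S via S→a c: +{a}
  FIRST(S)={a,b,c}  FIRST(A)={a}  FIRST(B)={b,c}
[2] done
  FIRST(S)={a,b,c}  FIRST(A)={a}  FIRST(B)={b,c}

FIRST(S) = ["a", "b", "c"]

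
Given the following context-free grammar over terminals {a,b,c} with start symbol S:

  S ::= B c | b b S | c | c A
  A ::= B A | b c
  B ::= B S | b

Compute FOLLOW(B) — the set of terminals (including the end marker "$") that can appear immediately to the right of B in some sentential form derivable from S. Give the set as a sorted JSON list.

FIRST iteration:
pass 1:
  A via A→b c: +{b}
  B via B→b: +{b}
  S via S→B c: +{b}
  S via S→c: +{c}
  S: {b,c}  A: {b}  B: {b}
pass 2: (stable)
  S: {b,c}  A: {b}  B: {b}

FOLLOW iteration:
FOLLOW(S) := {$}
round 1:
  A→B A: FOLLOW(B) ⊇ FIRST(A) = {b}; new: +{b}
  B→B S: FOLLOW(B) ⊇ FIRST(S) = {b,c}; new: +{c}
  B→B S: FOLLOW(S) ⊇ FOLLOW(B) ⊇ {b,c}; new: +{b,c}
  S→c A: FOLLOW(A) ⊇ FOLLOW(S) ⊇ {$,b,c}; new: +{$,b,c}
  S: {$,b,c}  A: {$,b,c}  B: {b,c}
round 2: — fixpoint
  S: {$,b,c}  A: {$,b,c}  B: {b,c}

FOLLOW(B) = ["b", "c"]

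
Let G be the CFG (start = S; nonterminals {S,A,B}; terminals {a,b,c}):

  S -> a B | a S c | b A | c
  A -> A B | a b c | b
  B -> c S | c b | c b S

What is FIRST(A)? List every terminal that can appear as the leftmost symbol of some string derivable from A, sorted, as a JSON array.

Compute FIRST by fixpoint:
iter 1:
  A via A→a b c: +{a}
  A via A→b: +{b}
  B via B→c S: +{c}
  S via S→a B: +{a}
  S via S→b A: +{b}
  S via S→c: +{c}
  S: {a,b,c}  A: {a,b}  B: {c}
iter 2: — fixpoint
  S: {a,b,c}  A: {a,b}  B: {c}

FIRST(A) = ["a", "b"]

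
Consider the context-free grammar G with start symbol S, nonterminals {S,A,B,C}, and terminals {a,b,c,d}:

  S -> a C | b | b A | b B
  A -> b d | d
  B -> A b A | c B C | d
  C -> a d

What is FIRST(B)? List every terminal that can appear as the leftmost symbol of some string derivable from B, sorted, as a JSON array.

Compute FIRST by fixpoint:
pass 1:
  A via A→b d: +{b}
  A via A→d: +{d}
  B via B→A b A: +{b,d}
  B via B→c B C: +{c}
  C via C→a d: +{a}
  S via S→a C: +{a}
  S via S→b: +{b}
  FIRST[S]={a,b}  FIRST[A]={b,d}  FIRST[B]={b,c,d}  FIRST[C]={a}
pass 2: (no change)
  FIRST[S]={a,b}  FIRST[A]={b,d}  FIRST[B]={b,c,d}  FIRST[C]={a}

FIRST(B) = ["b", "c", "d"]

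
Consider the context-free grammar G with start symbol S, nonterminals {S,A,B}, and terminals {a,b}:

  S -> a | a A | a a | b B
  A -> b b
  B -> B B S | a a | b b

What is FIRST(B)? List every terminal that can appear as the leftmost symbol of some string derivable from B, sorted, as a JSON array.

Compute FIRST by fixpoint:
[1]
  A via A→b b: +{b}
  B via B→a a: +{a}
  B via B→b b: +{b}
  S via S→a: +{a}
  S via S→b B: +{b}
  S: {a,b}  A: {b}  B: {a,b}
[2] — fixpoint
  S: {a,b}  A: {b}  B: {a,b}

FIRST(B) = ["a", "b"]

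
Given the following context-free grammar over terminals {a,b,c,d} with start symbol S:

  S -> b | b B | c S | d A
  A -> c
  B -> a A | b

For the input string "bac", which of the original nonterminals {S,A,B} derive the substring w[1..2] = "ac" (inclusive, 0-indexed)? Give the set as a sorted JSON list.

Convert to CNF:
  S -> T1 B | T2 S | T3 A | b
  A -> c
  B -> T0 A | b
  T0 -> a
  T1 -> b
  T2 -> c
  T3 -> d

Fill CYK table bottom-up (cells [i..j] with 1 ≤ i ≤ j ≤ 2 only):
  cell(1,1) a: {T0}  orig:{}
  cell(2,2) c: {A,T2}  orig:{A}
  cell(1,2) ac: {B}

Original NTs in T[1,2] deriving "ac": ["B"]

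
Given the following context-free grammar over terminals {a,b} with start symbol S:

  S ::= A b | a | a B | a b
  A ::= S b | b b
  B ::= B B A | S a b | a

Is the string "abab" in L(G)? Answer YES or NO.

Convert to CNF:
  S -> A T0 | T1 B | T1 T0 | a
  A -> S T0 | T0 T0
  B -> B X2 | S X3 | a
  T0 -> b
  T1 -> a
  X2 -> B A
  X3 -> T1 T0

Fill CYK table bottom-up:
  [0..0]={B,S,T1}  "a"  orig:{B,S}
  [1..1]={T0}  "b"  orig:{}
  [2..2]={B,S,T1}  "a"  orig:{B,S}
  [3..3]={T0}  "b"  orig:{}
  [0..1]={A,S,X3}  "ab"  orig:{A,S}
  [1..2]=∅  "ba"
  [2..3]={A,S,X3}  "ab"  orig:{A,S}
  [0..2]=∅  "aba"
  [1..3]=∅  "bab"
  [0..3]={B}  "abab"

S ∉ T[0,3] ⇒ NO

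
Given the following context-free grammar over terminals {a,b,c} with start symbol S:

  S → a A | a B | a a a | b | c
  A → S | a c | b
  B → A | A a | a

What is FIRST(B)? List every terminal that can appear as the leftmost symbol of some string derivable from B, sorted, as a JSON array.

FIRST sets, iterate to fixpoint:
pass 1:
  A via A→a c: +{a}
  A via A→b: +{b}
  B via B→A: +{a,b}
  S via S→a A: +{a}
  S via S→b: +{b}
  S via S→c: +{c}
  S: {a,b,c}  A: {a,b}  B: {a,b}
pass 2:
  A via A→S: +{c}
  B via B→A: +{c}
  S: {a,b,c}  A: {a,b,c}  B: {a,b,c}
pass 3: done
  S: {a,b,c}  A: {a,b,c}  B: {a,b,c}

FIRST(B) = ["a", "b", "c"]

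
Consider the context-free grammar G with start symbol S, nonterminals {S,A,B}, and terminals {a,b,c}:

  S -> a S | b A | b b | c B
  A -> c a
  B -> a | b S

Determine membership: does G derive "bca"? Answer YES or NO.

Convert to CNF:
  S -> T0 B | T1 S | T2 A | T2 T2
  A -> T0 T1
  B -> T2 S | a
  T0 -> c
  T1 -> a
  T2 -> b

CYK table (by increasing span):
  cell(0,0) b: {T2}  orig:{}
  cell(1,1) c: {T0}  orig:{}
  cell(2,2) a: {B,T1}  orig:{B}
  cell(0,1) bc: ∅
  cell(1,2) ca: {A,S}
  cell(0,2) bca: {B,S}

S ∈ T[0,2] ⇒ YES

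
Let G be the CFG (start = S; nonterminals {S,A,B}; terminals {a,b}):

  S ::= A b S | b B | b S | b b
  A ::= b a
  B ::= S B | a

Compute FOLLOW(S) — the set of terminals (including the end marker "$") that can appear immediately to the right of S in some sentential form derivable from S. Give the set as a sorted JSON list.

FIRST sets, iterate to fixpoint:
[1]
  A via A→b a: +{b}
  B via B→a: +{a}
  S via S→A b S: +{b}
  FIRST(S)={b}  FIRST(A)={b}  FIRST(B)={a}
[2]
  B via B→S B: +{b}
  FIRST(S)={b}  FIRST(A)={b}  FIRST(B)={a,b}
[3] done
  FIRST(S)={b}  FIRST(A)={b}  FIRST(B)={a,b}

Compute FOLLOW by fixpoint:
FOLLOW(S) := {$}
round 1:
  B→S B: FOLLOW(S) ⊇ FIRST(B) = {a,b}; new: +{a,b}
  S→A b S: FOLLOW(A) ⊇ FIRST(b) = {b}; new: +{b}
  S→b B: FOLLOW(B) ⊇ FOLLOW(S) ⊇ {$,a,b}; new: +{$,a,b}
  FOLLOW[S]={$,a,b}  FOLLOW[A]={b}  FOLLOW[B]={$,a,b}
round 2: (no change)
  FOLLOW[S]={$,a,b}  FOLLOW[A]={b}  FOLLOW[B]={$,a,b}

FOLLOW(S) = ["$", "a", "b"]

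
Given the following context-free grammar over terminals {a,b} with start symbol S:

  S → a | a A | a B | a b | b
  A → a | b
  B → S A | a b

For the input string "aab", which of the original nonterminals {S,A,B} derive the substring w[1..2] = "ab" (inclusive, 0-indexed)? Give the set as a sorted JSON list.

CNF form of G:
  S -> T0 A | T0 B | T0 T1 | a | b
  A -> a | b
  B -> S A | T0 T1
  T0 -> a
  T1 -> b

CYK table (by increasing span) (cells [i..j] with 1 ≤ i ≤ j ≤ 2 only):
  [1..1]={A,S,T0}  "a"  orig:{A,S}
  [2..2]={A,S,T1}  "b"  orig:{A,S}
  [1..2]={B,S}  "ab"

Original NTs in T[1,2] deriving "ab": ["B", "S"]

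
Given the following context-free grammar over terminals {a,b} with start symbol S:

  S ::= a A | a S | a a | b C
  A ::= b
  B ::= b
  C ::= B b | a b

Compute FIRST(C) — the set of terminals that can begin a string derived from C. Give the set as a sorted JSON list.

FIRST iteration:
iter 1:
  A via A→b: +{b}
  B via B→b: +{b}
  C via C→B b: +{b}
  C via C→a b: +{a}
  S via S→a A: +{a}
  S via S→b C: +{b}
  S: {a,b}  A: {b}  B: {b}  C: {a,b}
iter 2: (stable)
  S: {a,b}  A: {b}  B: {b}  C: {a,b}

FIRST(C) = ["a", "b"]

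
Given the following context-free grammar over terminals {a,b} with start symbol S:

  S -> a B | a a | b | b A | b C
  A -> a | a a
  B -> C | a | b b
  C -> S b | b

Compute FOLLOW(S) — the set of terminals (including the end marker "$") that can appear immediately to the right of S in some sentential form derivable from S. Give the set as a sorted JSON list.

FIRST sets, iterate to fixpoint:
iter 1:
  A via A→a: +{a}
  B via B→a: +{a}
  B via B→b b: +{b}
  C via C→b: +{b}
  S via S→a B: +{a}
  S via S→b: +{b}
  S: {a,b}  A: {a}  B: {a,b}  C: {b}
iter 2:
  C via C→S b: +{a}
  S: {a,b}  A: {a}  B: {a,b}  C: {a,b}
iter 3: (no change)
  S: {a,b}  A: {a}  B: {a,b}  C: {a,b}

Compute FOLLOW by fixpoint:
seed FOLLOW(S) with $
iter 1:
  C→S b: FOLLOW(S) ⊇ FIRST(b) = {b}; new: +{b}
  S→a B: FOLLOW(B) ⊇ FOLLOW(S) ⊇ {$,b}; new: +{$,b}
  S→b A: FOLLOW(A) ⊇ FOLLOW(S) ⊇ {$,b}; new: +{$,b}
  S→b C: FOLLOW(C) ⊇ FOLLOW(S) ⊇ {$,b}; new: +{$,b}
  FOLLOW[S]={$,b}  FOLLOW[A]={$,b}  FOLLOW[B]={$,b}  FOLLOW[C]={$,b}
iter 2: done
  FOLLOW[S]={$,b}  FOLLOW[A]={$,b}  FOLLOW[B]={$,b}  FOLLOW[C]={$,b}

FOLLOW(S) = ["$", "b"]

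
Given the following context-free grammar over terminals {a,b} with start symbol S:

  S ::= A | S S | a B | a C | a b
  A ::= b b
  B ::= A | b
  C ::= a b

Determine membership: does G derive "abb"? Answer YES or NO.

CNF form of G:
  S -> S S | T0 T0 | T1 B | T1 C | T1 T0
  A -> T0 T0
  B -> T0 T0 | b
  C -> T1 T0
  T0 -> b
  T1 -> a

CYK fill:
  cell(0,0) a: {T1}  orig:{}
  cell(1,1) b: {B,T0}  orig:{B}
  cell(2,2) b: {B,T0}  orig:{B}
  cell(0,1) ab: {C,S}
  cell(1,2) bb: {A,B,S}
  cell(0,2) abb: {S}

S ∈ T[0,2] ⇒ YES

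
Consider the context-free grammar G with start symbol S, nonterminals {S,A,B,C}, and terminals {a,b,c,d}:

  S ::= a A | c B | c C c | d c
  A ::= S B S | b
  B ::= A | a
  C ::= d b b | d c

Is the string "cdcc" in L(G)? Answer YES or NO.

CNF form of G:
  S -> T0 T2 | T2 B | T2 X7 | T3 A
  A -> S X4 | b
  B -> S X5 | a | b
  C -> T0 T2 | T0 X6
  T0 -> d
  T1 -> b
  T2 -> c
  T3 -> a
  X4 -> B S
  X5 -> B S
  X6 -> T1 T1
  X7 -> C T2

Fill CYK table bottom-up:
  [0..0]={T2}  "c"  orig:{}
  [1..1]={T0}  "d"  orig:{}
  [2..2]={T2}  "c"  orig:{}
  [3..3]={T2}  "c"  orig:{}
  [0..1]=∅  "cd"
  [1..2]={C,S}  "dc"
  [2..3]=∅  "cc"
  [0..2]=∅  "cdc"
  [1..3]={X7}  "dcc"  orig:{}
  [0..3]={S}  "cdcc"

S ∈ T[0,3] ⇒ YES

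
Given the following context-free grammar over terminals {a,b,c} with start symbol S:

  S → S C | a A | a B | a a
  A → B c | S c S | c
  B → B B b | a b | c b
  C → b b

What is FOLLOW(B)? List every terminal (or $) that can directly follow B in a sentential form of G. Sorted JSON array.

FIRST iteration:
round 1:
  A via A→c: +{c}
  B via B→a b: +{a}
  B via B→c b: +{c}
  C via C→b b: +{b}
  S via S→a A: +{a}
  FIRST(S)={a}  FIRST(A)={c}  FIRST(B)={a,c}  FIRST(C)={b}
round 2:
  A via A→B c: +{a}
  FIRST(S)={a}  FIRST(A)={a,c}  FIRST(B)={a,c}  FIRST(C)={b}
round 3: — fixpoint
  FIRST(S)={a}  FIRST(A)={a,c}  FIRST(B)={a,c}  FIRST(C)={b}

FOLLOW sets:
seed FOLLOW(S) with $
round 1:
  A→B c: FOLLOW(B) ⊇ FIRST(c) = {c}; new: +{c}
  A→S c S: FOLLOW(S) ⊇ FIRST(c) = {c}; new: +{c}
  B→B B b: FOLLOW(B) ⊇ FIRST(B) = {a,c}; new: +{a}
  B→B B b: FOLLOW(B) ⊇ FIRST(b) = {b}; new: +{b}
  S→S C: FOLLOW(S) ⊇ FIRST(C) = {b}; new: +{b}
  S→S C: FOLLOW(C) ⊇ FOLLOW(S) ⊇ {$,b,c}; new: +{$,b,c}
  S→a A: FOLLOW(A) ⊇ FOLLOW(S) ⊇ {$,b,c}; new: +{$,b,c}
  S→a B: FOLLOW(B) ⊇ FOLLOW(S) ⊇ {$,b,c}; new: +{$}
  FOLLOW[S]={$,b,c}  FOLLOW[A]={$,b,c}  FOLLOW[B]={$,a,b,c}  FOLLOW[C]={$,b,c}
round 2: done
  FOLLOW[S]={$,b,c}  FOLLOW[A]={$,b,c}  FOLLOW[B]={$,a,b,c}  FOLLOW[C]={$,b,c}

FOLLOW(B) = ["$", "a", "b", "c"]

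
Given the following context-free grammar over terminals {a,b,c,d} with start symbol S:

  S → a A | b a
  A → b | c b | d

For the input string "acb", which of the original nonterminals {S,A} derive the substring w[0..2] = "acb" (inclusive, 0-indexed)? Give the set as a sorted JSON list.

CNF form of G:
  S -> T1 T2 | T2 A
  A -> T0 T1 | b | d
  T0 -> c
  T1 -> b
  T2 -> a

CYK table (by increasing span) — only the sub-triangle for w[0..2]:
  cell(0,0) a: {T2}  orig:{}
  cell(1,1) c: {T0}  orig:{}
  cell(2,2) b: {A,T1}  orig:{A}
  cell(0,1) ac: ∅
  cell(1,2) cb: {A}
  cell(0,2) acb: {S}

Original NTs in T[0,2] deriving "acb": ["S"]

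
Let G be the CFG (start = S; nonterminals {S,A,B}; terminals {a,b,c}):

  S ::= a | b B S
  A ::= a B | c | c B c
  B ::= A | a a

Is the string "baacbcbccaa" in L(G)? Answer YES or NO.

CNF form of G:
  S -> T2 X5 | a
  A -> T0 B | T1 X3 | c
  B -> T0 B | T0 T0 | T1 X4 | c
  T0 -> a
  T1 -> c
  T2 -> b
  X3 -> B T1
  X4 -> B T1
  X5 -> B S

CYK table (by increasing span):
  T[0,0] 'b' = {T2}  orig:{}
  T[1,1] 'a' = {S,T0}  orig:{S}
  T[2,2] 'a' = {S,T0}  orig:{S}
  T[3,3] 'c' = {A,B,T1}  orig:{A,B}
  T[4,4] 'b' = {T2}  orig:{}
  T[5,5] 'c' = {A,B,T1}  orig:{A,B}
  T[6,6] 'b' = {T2}  orig:{}
  T[7,7] 'c' = {A,B,T1}  orig:{A,B}
  T[8,8] 'c' = {A,B,T1}  orig:{A,B}
  T[9,9] 'a' = {S,T0}  orig:{S}
  T[10,10] 'a' = {S,T0}  orig:{S}
  T[0,1] 'ba' = ∅
  T[1,2] 'aa' = {B}
  T[2,3] 'ac' = {A,B}
  T[3,4] 'cb' = ∅
  T[4,5] 'bc' = ∅
  T[5,6] 'cb' = ∅
  T[6,7] 'bc' = ∅
  T[7,8] 'cc' = {X3,X4}  orig:{}
  T[8,9] 'ca' = {X5}  orig:{}
  T[9,10] 'aa' = {B}
  T[0,2] 'baa' = ∅
  T[1,3] 'aac' = {A,B,X3,X4}  orig:{A,B}
  T[2,4] 'acb' = ∅
  T[3,5] 'cbc' = ∅
  T[4,6] 'bcb' = ∅
  T[5,7] 'cbc' = ∅
  T[6,8] 'bcc' = ∅
  T[7,9] 'cca' = ∅
  T[8,10] 'caa' = ∅
  T[0,3] 'baac' = ∅
  T[1,4] 'aacb' = ∅
  T[2,5] 'acbc' = ∅
  T[3,6] 'cbcb' = ∅
  T[4,7] 'bcbc' = ∅
  T[5,8] 'cbcc' = ∅
  T[6,9] 'bcca' = ∅
  T[7,10] 'ccaa' = ∅
  T[0,4] 'baacb' = ∅
  T[1,5] 'aacbc' = ∅
  T[2,6] 'acbcb' = ∅
  T[3,7] 'cbcbc' = ∅
  T[4,8] 'bcbcc' = ∅
  T[5,9] 'cbcca' = ∅
  T[6,10] 'bccaa' = ∅
  T[0,5] 'baacbc' = ∅
  T[1,6] 'aacbcb' = ∅
  T[2,7] 'acbcbc' = ∅
  T[3,8] 'cbcbcc' = ∅
  T[4,9] 'bcbcca' = ∅
  T[5,10] 'cbccaa' = ∅
  T[0,6] 'baacbcb' = ∅
  T[1,7] 'aacbcbc' = ∅
  T[2,8] 'acbcbcc' = ∅
  T[3,9] 'cbcbcca' = ∅
  T[4,10] 'bcbccaa' = ∅
  T[0,7] 'baacbcbc' = ∅
  T[1,8] 'aacbcbcc' = ∅
  T[2,9] 'acbcbcca' = ∅
  T[3,10] 'cbcbccaa' = ∅
  T[0,8] 'baacbcbcc' = ∅
  T[1,9] 'aacbcbcca' = ∅
  T[2,10] 'acbcbccaa' = ∅
  T[0,9] 'baacbcbcca' = ∅
  T[1,10] 'aacbcbccaa' = ∅
  T[0,10] 'baacbcbccaa' = ∅

S ∉ T[0,10] ⇒ NO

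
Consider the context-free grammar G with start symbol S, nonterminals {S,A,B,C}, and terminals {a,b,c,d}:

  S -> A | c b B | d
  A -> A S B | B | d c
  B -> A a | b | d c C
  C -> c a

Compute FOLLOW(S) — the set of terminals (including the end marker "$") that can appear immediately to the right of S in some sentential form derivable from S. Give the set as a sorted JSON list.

FIRST sets, iterate to fixpoint:
[1]
  A via A→d c: +{d}
  B via B→A a: +{d}
  B via B→b: +{b}
  C via C→c a: +{c}
  S via S→A: +{d}
  S via S→c b B: +{c}
  FIRST[S]={c,d}  FIRST[A]={d}  FIRST[B]={b,d}  FIRST[C]={c}
[2]
  A via A→B: +{b}
  S via S→A: +{b}
  FIRST[S]={b,c,d}  FIRST[A]={b,d}  FIRST[B]={b,d}  FIRST[C]={c}
[3] — fixpoint
  FIRST[S]={b,c,d}  FIRST[A]={b,d}  FIRST[B]={b,d}  FIRST[C]={c}

Compute FOLLOW by fixpoint:
FOLLOW(S) := {$}
[1]
  A→A S B: FOLLOW(A) ⊇ FIRST(S) = {b,c,d}; new: +{b,c,d}
  A→A S B: FOLLOW(S) ⊇ FIRST(B) = {b,d}; new: +{b,d}
  A→A S B: FOLLOW(B) ⊇ FOLLOW(A) ⊇ {b,c,d}; new: +{b,c,d}
  B→A a: FOLLOW(A) ⊇ FIRST(a) = {a}; new: +{a}
  B→d c C: FOLLOW(C) ⊇ FOLLOW(B) ⊇ {b,c,d}; new: +{b,c,d}
  S→A: FOLLOW(A) ⊇ FOLLOW(S) ⊇ {$,b,d}; new: +{$}
  S→c b B: FOLLOW(B) ⊇ FOLLOW(S) ⊇ {$,b,d}; new: +{$}
  FOLLOW(S)={$,b,d}  FOLLOW(A)={$,a,b,c,d}  FOLLOW(B)={$,b,c,d}  FOLLOW(C)={b,c,d}
[2]
  A→A S B: FOLLOW(B) ⊇ FOLLOW(A) ⊇ {$,a,b,c,d}; new: +{a}
  B→d c C: FOLLOW(C) ⊇ FOLLOW(B) ⊇ {$,a,b,c,d}; new: +{$,a}
  FOLLOW(S)={$,b,d}  FOLLOW(A)={$,a,b,c,d}  FOLLOW(B)={$,a,b,c,d}  FOLLOW(C)={$,a,b,c,d}
[3] (no change)
  FOLLOW(S)={$,b,d}  FOLLOW(A)={$,a,b,c,d}  FOLLOW(B)={$,a,b,c,d}  FOLLOW(C)={$,a,b,c,d}

FOLLOW(S) = ["$", "b", "d"]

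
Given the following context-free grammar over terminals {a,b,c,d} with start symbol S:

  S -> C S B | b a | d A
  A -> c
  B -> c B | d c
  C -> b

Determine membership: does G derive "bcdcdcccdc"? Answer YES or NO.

CNF form of G:
  S -> C X4 | T1 A | T2 T3
  A -> c
  B -> T0 B | T1 T0
  C -> b
  T0 -> c
  T1 -> d
  T2 -> b
  T3 -> a
  X4 -> S B

CYK table (by increasing span):
  [0..0]={C,T2}  "b"  orig:{C}
  [1..1]={A,T0}  "c"  orig:{A}
  [2..2]={T1}  "d"  orig:{}
  [3..3]={A,T0}  "c"  orig:{A}
  [4..4]={T1}  "d"  orig:{}
  [5..5]={A,T0}  "c"  orig:{A}
  [6..6]={A,T0}  "c"  orig:{A}
  [7..7]={A,T0}  "c"  orig:{A}
  [8..8]={T1}  "d"  orig:{}
  [9..9]={A,T0}  "c"  orig:{A}
  [0..1]=∅  "bc"
  [1..2]=∅  "cd"
  [2..3]={B,S}  "dc"
  [3..4]=∅  "cd"
  [4..5]={B,S}  "dc"
  [5..6]=∅  "cc"
  [6..7]=∅  "cc"
  [7..8]=∅  "cd"
  [8..9]={B,S}  "dc"
  [0..2]=∅  "bcd"
  [1..3]={B}  "cdc"
  [2..4]=∅  "dcd"
  [3..5]={B}  "cdc"
  [4..6]=∅  "dcc"
  [5..7]=∅  "ccc"
  [6..8]=∅  "ccd"
  [7..9]={B}  "cdc"
  [0..3]=∅  "bcdc"
  [1..4]=∅  "cdcd"
  [2..5]={X4}  "dcdc"  orig:{}
  [3..6]=∅  "cdcc"
  [4..7]=∅  "dccc"
  [5..8]=∅  "cccd"
  [6..9]={B}  "ccdc"
  [0..4]=∅  "bcdcd"
  [1..5]=∅  "cdcdc"
  [2..6]=∅  "dcdcc"
  [3..7]=∅  "cdccc"
  [4..8]=∅  "dcccd"
  [5..9]={B}  "cccdc"
  [0..5]=∅  "bcdcdc"
  [1..6]=∅  "cdcdcc"
  [2..7]=∅  "dcdccc"
  [3..8]=∅  "cdcccd"
  [4..9]={X4}  "dcccdc"  orig:{}
  [0..6]=∅  "bcdcdcc"
  [1..7]=∅  "cdcdccc"
  [2..8]=∅  "dcdcccd"
  [3..9]=∅  "cdcccdc"
  [0..7]=∅  "bcdcdccc"
  [1..8]=∅  "cdcdcccd"
  [2..9]=∅  "dcdcccdc"
  [0..8]=∅  "bcdcdcccd"
  [1..9]=∅  "cdcdcccdc"
  [0..9]=∅  "bcdcdcccdc"

S ∉ T[0,9] ⇒ NO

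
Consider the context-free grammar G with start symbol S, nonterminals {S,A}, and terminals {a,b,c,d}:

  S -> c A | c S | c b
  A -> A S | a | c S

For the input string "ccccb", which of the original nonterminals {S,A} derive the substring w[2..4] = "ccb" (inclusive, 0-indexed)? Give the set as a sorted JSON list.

Convert to CNF:
  S -> T0 A | T0 S | T0 T1
  A -> A S | T0 S | a
  T0 -> c
  T1 -> b

Fill CYK table bottom-up (cells [i..j] with 2 ≤ i ≤ j ≤ 4 only):
  T[2,2] 'c' = {T0}  orig:{}
  T[3,3] 'c' = {T0}  orig:{}
  T[4,4] 'b' = {T1}  orig:{}
  T[2,3] 'cc' = ∅
  T[3,4] 'cb' = {S}
  T[2,4] 'ccb' = {A,S}

Original NTs in T[2,4] deriving "ccb": ["A", "S"]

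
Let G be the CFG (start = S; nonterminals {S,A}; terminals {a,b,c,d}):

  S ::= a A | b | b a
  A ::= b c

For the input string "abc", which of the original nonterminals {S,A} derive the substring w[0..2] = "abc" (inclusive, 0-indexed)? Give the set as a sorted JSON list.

Convert to CNF:
  S -> T0 T2 | T2 A | b
  A -> T0 T1
  T0 -> b
  T1 -> c
  T2 -> a

Fill CYK table bottom-up (cells [i..j] with 0 ≤ i ≤ j ≤ 2 only):
  [0..0]={T2}  "a"  orig:{}
  [1..1]={S,T0}  "b"  orig:{S}
  [2..2]={T1}  "c"  orig:{}
  [0..1]=∅  "ab"
  [1..2]={A}  "bc"
  [0..2]={S}  "abc"

Original NTs in T[0,2] deriving "abc": ["S"]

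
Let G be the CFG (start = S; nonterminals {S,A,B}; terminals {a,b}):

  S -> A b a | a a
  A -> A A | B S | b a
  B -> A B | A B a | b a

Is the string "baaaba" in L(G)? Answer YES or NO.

CNF form of G:
  S -> A X3 | T1 T1
  A -> A A | B S | T0 T1
  B -> A B | A X2 | T0 T1
  T0 -> b
  T1 -> a
  X2 -> B T1
  X3 -> T0 T1

CYK fill:
  [0..0]={T0}  "b"  orig:{}
  [1..1]={T1}  "a"  orig:{}
  [2..2]={T1}  "a"  orig:{}
  [3..3]={T1}  "a"  orig:{}
  [4..4]={T0}  "b"  orig:{}
  [5..5]={T1}  "a"  orig:{}
  [0..1]={A,B,X3}  "ba"  orig:{A,B}
  [1..2]={S}  "aa"
  [2..3]={S}  "aa"
  [3..4]=∅  "ab"
  [4..5]={A,B,X3}  "ba"  orig:{A,B}
  [0..2]={X2}  "baa"  orig:{}
  [1..3]=∅  "aaa"
  [2..4]=∅  "aab"
  [3..5]=∅  "aba"
  [0..3]={A}  "baaa"
  [1..4]=∅  "aaab"
  [2..5]=∅  "aaba"
  [0..4]=∅  "baaab"
  [1..5]=∅  "aaaba"
  [0..5]={A,B,S}  "baaaba"

S ∈ T[0,5] ⇒ YES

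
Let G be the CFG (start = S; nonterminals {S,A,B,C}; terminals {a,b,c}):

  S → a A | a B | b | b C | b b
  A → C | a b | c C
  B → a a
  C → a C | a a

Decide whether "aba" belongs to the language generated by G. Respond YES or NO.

CNF form of G:
  S -> T0 A | T0 B | T1 C | T1 T1 | b
  A -> T0 C | T0 T0 | T0 T1 | T2 C
  B -> T0 T0
  C -> T0 C | T0 T0
  T0 -> a
  T1 -> b
  T2 -> c

CYK fill:
  cell(0,0) a: {T0}  orig:{}
  cell(1,1) b: {S,T1}  orig:{S}
  cell(2,2) a: {T0}  orig:{}
  cell(0,1) ab: {A}
  cell(1,2) ba: ∅
  cell(0,2) aba: ∅

S ∉ T[0,2] ⇒ NO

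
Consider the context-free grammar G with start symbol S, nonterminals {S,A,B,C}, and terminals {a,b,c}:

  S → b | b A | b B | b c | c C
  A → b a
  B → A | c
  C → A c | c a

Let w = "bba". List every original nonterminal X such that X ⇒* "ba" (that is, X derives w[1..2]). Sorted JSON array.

Convert to CNF:
  S -> T0 A | T0 B | T0 T2 | T2 C | b
  A -> T0 T1
  B -> T0 T1 | c
  C -> A T2 | T2 T1
  T0 -> b
  T1 -> a
  T2 -> c

CYK table (by increasing span) (cells [i..j] with 1 ≤ i ≤ j ≤ 2 only):
  [1..1]={S,T0}  "b"  orig:{S}
  [2..2]={T1}  "a"  orig:{}
  [1..2]={A,B}  "ba"

Original NTs in T[1,2] deriving "ba": ["A", "B"]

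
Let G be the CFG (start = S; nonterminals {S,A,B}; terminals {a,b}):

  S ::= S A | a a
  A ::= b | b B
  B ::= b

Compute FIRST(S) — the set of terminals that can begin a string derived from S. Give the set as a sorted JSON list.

FIRST sets, iterate to fixpoint:
iter 1:
  A via A→b: +{b}
  B via B→b: +{b}
  S via S→a a: +{a}
  FIRST(S)={a}  FIRST(A)={b}  FIRST(B)={b}
iter 2: — fixpoint
  FIRST(S)={a}  FIRST(A)={b}  FIRST(B)={b}

FIRST(S) = ["a"]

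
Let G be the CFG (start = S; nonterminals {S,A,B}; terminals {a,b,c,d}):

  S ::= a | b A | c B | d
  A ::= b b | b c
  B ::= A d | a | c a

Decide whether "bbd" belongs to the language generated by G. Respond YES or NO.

Convert to CNF:
  S -> T0 A | T1 B | a | d
  A -> T0 T0 | T0 T1
  B -> A T2 | T1 T3 | a
  T0 -> b
  T1 -> c
  T2 -> d
  T3 -> a

Fill CYK table bottom-up:
  cell(0,0) b: {T0}  orig:{}
  cell(1,1) b: {T0}  orig:{}
  cell(2,2) d: {S,T2}  orig:{S}
  cell(0,1) bb: {A}
  cell(1,2) bd: ∅
  cell(0,2) bbd: {B}

S ∉ T[0,2] ⇒ NO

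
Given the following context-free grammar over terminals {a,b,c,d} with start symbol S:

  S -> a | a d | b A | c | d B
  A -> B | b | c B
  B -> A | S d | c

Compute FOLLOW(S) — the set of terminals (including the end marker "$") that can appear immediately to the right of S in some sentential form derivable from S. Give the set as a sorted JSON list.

Compute FIRST by fixpoint:
iter 1:
  A via A→b: +{b}
  A via A→c B: +{c}
  B via B→A: +{b,c}
  S via S→a: +{a}
  S via S→b A: +{b}
  S via S→c: +{c}
  S via S→d B: +{d}
  FIRST[S]={a,b,c,d}  FIRST[A]={b,c}  FIRST[B]={b,c}
iter 2:
  B via B→S d: +{a,d}
  FIRST[S]={a,b,c,d}  FIRST[A]={b,c}  FIRST[B]={a,b,c,d}
iter 3:
  A via A→B: +{a,d}
  FIRST[S]={a,b,c,d}  FIRST[A]={a,b,c,d}  FIRST[B]={a,b,c,d}
iter 4: (stable)
  FIRST[S]={a,b,c,d}  FIRST[A]={a,b,c,d}  FIRST[B]={a,b,c,d}

FOLLOW iteration:
FOLLOW(S) := {$}
round 1:
  B→S d: FOLLOW(S) ⊇ FIRST(d) = {d}; new: +{d}
  S→b A: FOLLOW(A) ⊇ FOLLOW(S) ⊇ {$,d}; new: +{$,d}
  S→d B: FOLLOW(B) ⊇ FOLLOW(S) ⊇ {$,d}; new: +{$,d}
  FOLLOW(S)={$,d}  FOLLOW(A)={$,d}  FOLLOW(B)={$,d}
round 2: — fixpoint
  FOLLOW(S)={$,d}  FOLLOW(A)={$,d}  FOLLOW(B)={$,d}

FOLLOW(S) = ["$", "d"]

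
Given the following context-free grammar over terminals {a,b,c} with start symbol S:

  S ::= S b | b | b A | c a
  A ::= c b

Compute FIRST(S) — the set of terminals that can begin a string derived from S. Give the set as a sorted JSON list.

FIRST iteration:
iter 1:
  A via A→c b: +{c}
  S via S→b: +{b}
  S via S→c a: +{c}
  FIRST[S]={b,c}  FIRST[A]={c}
iter 2: (stable)
  FIRST[S]={b,c}  FIRST[A]={c}

FIRST(S) = ["b", "c"]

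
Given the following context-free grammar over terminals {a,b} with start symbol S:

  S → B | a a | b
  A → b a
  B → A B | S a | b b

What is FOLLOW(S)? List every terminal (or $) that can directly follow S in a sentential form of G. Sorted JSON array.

Compute FIRST by fixpoint:
pass 1:
  A via A→b a: +{b}
  B via B→A B: +{b}
  S via S→B: +{b}
  S via S→a a: +{a}
  FIRST(S)={a,b}  FIRST(A)={b}  FIRST(B)={b}
pass 2:
  B via B→S a: +{a}
  FIRST(S)={a,b}  FIRST(A)={b}  FIRST(B)={a,b}
pass 3: done
  FIRST(S)={a,b}  FIRST(A)={b}  FIRST(B)={a,b}

Compute FOLLOW by fixpoint:
seed FOLLOW(S) with $
pass 1:
  B→A B: FOLLOW(A) ⊇ FIRST(B) = {a,b}; new: +{a,b}
  B→S a: FOLLOW(S) ⊇ FIRST(a) = {a}; new: +{a}
  S→B: FOLLOW(B) ⊇ FOLLOW(S) ⊇ {$,a}; new: +{$,a}
  FOLLOW[S]={$,a}  FOLLOW[A]={a,b}  FOLLOW[B]={$,a}
pass 2: (no change)
  FOLLOW[S]={$,a}  FOLLOW[A]={a,b}  FOLLOW[B]={$,a}

FOLLOW(S) = ["$", "a"]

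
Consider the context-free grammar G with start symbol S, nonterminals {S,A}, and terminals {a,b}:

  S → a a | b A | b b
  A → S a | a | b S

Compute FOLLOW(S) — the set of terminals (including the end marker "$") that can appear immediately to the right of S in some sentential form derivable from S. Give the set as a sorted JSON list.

Compute FIRST by fixpoint:
round 1:
  A via A→a: +{a}
  A via A→b S: +{b}
  S via S→a a: +{a}
  S via S→b A: +{b}
  FIRST[S]={a,b}  FIRST[A]={a,b}
round 2: — fixpoint
  FIRST[S]={a,b}  FIRST[A]={a,b}

FOLLOW sets:
initialize: $ ∈ FOLLOW(S)
pass 1:
  A→S a: FOLLOW(S) ⊇ FIRST(a) = {a}; new: +{a}
  S→b A: FOLLOW(A) ⊇ FOLLOW(S) ⊇ {$,a}; new: +{$,a}
  FOLLOW(S)={$,a}  FOLLOW(A)={$,a}
pass 2: — fixpoint
  FOLLOW(S)={$,a}  FOLLOW(A)={$,a}

FOLLOW(S) = ["$", "a"]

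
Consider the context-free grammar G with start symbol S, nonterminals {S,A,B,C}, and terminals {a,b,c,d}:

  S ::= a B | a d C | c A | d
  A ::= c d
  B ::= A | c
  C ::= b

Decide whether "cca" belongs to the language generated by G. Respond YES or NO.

CNF form of G:
  S -> T0 A | T2 B | T2 X3 | d
  A -> T0 T1
  B -> T0 T1 | c
  C -> b
  T0 -> c
  T1 -> d
  T2 -> a
  X3 -> T1 C

CYK fill:
  T[0,0] 'c' = {B,T0}  orig:{B}
  T[1,1] 'c' = {B,T0}  orig:{B}
  T[2,2] 'a' = {T2}  orig:{}
  T[0,1] 'cc' = ∅
  T[1,2] 'ca' = ∅
  T[0,2] 'cca' = ∅

S ∉ T[0,2] ⇒ NO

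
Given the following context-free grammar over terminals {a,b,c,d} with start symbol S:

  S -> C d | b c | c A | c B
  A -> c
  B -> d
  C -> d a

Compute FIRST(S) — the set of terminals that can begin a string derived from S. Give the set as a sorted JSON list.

FIRST iteration:
[1]
  A via A→c: +{c}
  B via B→d: +{d}
  C via C→d a: +{d}
  S via S→C d: +{d}
  S via S→b c: +{b}
  S via S→c A: +{c}
  FIRST[S]={b,c,d}  FIRST[A]={c}  FIRST[B]={d}  FIRST[C]={d}
[2] — fixpoint
  FIRST[S]={b,c,d}  FIRST[A]={c}  FIRST[B]={d}  FIRST[C]={d}

FIRST(S) = ["b", "c", "d"]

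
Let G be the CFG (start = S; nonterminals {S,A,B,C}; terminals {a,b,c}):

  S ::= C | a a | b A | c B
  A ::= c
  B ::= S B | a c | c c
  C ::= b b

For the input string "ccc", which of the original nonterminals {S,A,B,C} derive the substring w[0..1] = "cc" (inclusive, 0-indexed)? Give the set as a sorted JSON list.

Convert to CNF:
  S -> T0 T0 | T1 B | T2 A | T2 T2
  A -> c
  B -> S B | T0 T1 | T1 T1
  C -> T2 T2
  T0 -> a
  T1 -> c
  T2 -> b

CYK table (by increasing span) — only the sub-triangle for w[0..1]:
  T[0,0] 'c' = {A,T1}  orig:{A}
  T[1,1] 'c' = {A,T1}  orig:{A}
  T[0,1] 'cc' = {B}

Original NTs in T[0,1] deriving "cc": ["B"]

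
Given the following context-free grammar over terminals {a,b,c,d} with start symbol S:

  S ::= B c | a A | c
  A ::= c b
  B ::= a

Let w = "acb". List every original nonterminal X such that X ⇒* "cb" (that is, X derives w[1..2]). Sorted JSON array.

CNF form of G:
  S -> B T0 | T2 A | c
  A -> T0 T1
  B -> a
  T0 -> c
  T1 -> b
  T2 -> a

CYK table (by increasing span) — only the sub-triangle for w[1..2]:
  T[1,1] 'c' = {S,T0}  orig:{S}
  T[2,2] 'b' = {T1}  orig:{}
  T[1,2] 'cb' = {A}

Original NTs in T[1,2] deriving "cb": ["A"]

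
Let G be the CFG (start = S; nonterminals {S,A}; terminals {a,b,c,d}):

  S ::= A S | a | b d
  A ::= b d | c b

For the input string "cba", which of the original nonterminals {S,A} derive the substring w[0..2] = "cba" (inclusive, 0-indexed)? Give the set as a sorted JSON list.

CNF form of G:
  S -> A S | T0 T1 | a
  A -> T0 T1 | T2 T0
  T0 -> b
  T1 -> d
  T2 -> c

CYK table (by increasing span) — only the sub-triangle for w[0..2]:
  cell(0,0) c: {T2}  orig:{}
  cell(1,1) b: {T0}  orig:{}
  cell(2,2) a: {S}
  cell(0,1) cb: {A}
  cell(1,2) ba: ∅
  cell(0,2) cba: {S}

Original NTs in T[0,2] deriving "cba": ["S"]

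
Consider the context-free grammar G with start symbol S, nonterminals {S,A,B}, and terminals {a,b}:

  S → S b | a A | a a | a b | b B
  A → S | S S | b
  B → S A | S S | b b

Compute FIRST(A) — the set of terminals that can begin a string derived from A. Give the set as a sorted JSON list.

Compute FIRST by fixpoint:
iter 1:
  A via A→b: +{b}
  B via B→b b: +{b}
  S via S→a A: +{a}
  S via S→b B: +{b}
  FIRST[S]={a,b}  FIRST[A]={b}  FIRST[B]={b}
iter 2:
  A via A→S: +{a}
  B via B→S A: +{a}
  FIRST[S]={a,b}  FIRST[A]={a,b}  FIRST[B]={a,b}
iter 3: — fixpoint
  FIRST[S]={a,b}  FIRST[A]={a,b}  FIRST[B]={a,b}

FIRST(A) = ["a", "b"]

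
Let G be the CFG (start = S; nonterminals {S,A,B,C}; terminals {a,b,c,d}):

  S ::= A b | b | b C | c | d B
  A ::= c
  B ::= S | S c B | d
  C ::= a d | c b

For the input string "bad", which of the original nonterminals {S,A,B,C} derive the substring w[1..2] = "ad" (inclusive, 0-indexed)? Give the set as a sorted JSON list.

CNF form of G:
  S -> A T0 | T0 C | T2 B | b | c
  A -> c
  B -> A T0 | S X4 | T0 C | T2 B | b | c | d
  C -> T1 T0 | T3 T2
  T0 -> b
  T1 -> c
  T2 -> d
  T3 -> a
  X4 -> T1 B

CYK table (by increasing span) (cells [i..j] with 1 ≤ i ≤ j ≤ 2 only):
  [1..1]={T3}  "a"  orig:{}
  [2..2]={B,T2}  "d"  orig:{B}
  [1..2]={C}  "ad"

Original NTs in T[1,2] deriving "ad": ["C"]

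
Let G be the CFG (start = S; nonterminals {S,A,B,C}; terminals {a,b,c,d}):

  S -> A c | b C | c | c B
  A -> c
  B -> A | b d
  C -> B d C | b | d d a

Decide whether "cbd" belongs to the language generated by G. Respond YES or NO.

Convert to CNF:
  S -> A T3 | T0 C | T3 B | c
  A -> c
  B -> T0 T1 | c
  C -> B X4 | T1 X5 | b
  T0 -> b
  T1 -> d
  T2 -> a
  T3 -> c
  X4 -> T1 C
  X5 -> T1 T2

Fill CYK table bottom-up:
  T[0,0] 'c' = {A,B,S,T3}  orig:{A,B,S}
  T[1,1] 'b' = {C,T0}  orig:{C}
  T[2,2] 'd' = {T1}  orig:{}
  T[0,1] 'cb' = ∅
  T[1,2] 'bd' = {B}
  T[0,2] 'cbd' = {S}

S ∈ T[0,2] ⇒ YES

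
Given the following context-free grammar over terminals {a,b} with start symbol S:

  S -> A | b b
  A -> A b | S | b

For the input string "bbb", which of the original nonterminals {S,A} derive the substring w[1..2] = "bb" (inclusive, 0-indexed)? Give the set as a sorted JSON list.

Convert to CNF:
  S -> A T0 | T0 T0 | b
  A -> A T0 | T0 T0 | b
  T0 -> b

Fill CYK table bottom-up (cells [i..j] with 1 ≤ i ≤ j ≤ 2 only):
  T[1,1] 'b' = {A,S,T0}  orig:{A,S}
  T[2,2] 'b' = {A,S,T0}  orig:{A,S}
  T[1,2] 'bb' = {A,S}

Original NTs in T[1,2] deriving "bb": ["A", "S"]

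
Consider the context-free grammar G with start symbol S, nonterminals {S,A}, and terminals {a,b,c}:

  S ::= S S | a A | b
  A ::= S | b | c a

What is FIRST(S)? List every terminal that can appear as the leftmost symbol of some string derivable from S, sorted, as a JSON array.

FIRST sets, iterate to fixpoint:
[1]
  A via A→b: +{b}
  A via A→c a: +{c}
  S via S→a A: +{a}
  S via S→b: +{b}
  FIRST(S)={a,b}  FIRST(A)={b,c}
[2]
  A via A→S: +{a}
  FIRST(S)={a,b}  FIRST(A)={a,b,c}
[3] done
  FIRST(S)={a,b}  FIRST(A)={a,b,c}

FIRST(S) = ["a", "b"]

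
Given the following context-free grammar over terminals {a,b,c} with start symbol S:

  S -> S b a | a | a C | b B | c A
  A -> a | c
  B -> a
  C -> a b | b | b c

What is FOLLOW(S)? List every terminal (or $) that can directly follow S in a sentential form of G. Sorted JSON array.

FIRST iteration:
pass 1:
  A via A→a: +{a}
  A via A→c: +{c}
  B via B→a: +{a}
  C via C→a b: +{a}
  C via C→b: +{b}
  S via S→a: +{a}
  S via S→b B: +{b}
  S via S→c A: +{c}
  FIRST[S]={a,b,c}  FIRST[A]={a,c}  FIRST[B]={a}  FIRST[C]={a,b}
pass 2: done
  FIRST[S]={a,b,c}  FIRST[A]={a,c}  FIRST[B]={a}  FIRST[C]={a,b}

FOLLOW sets:
FOLLOW(S) := {$}
pass 1:
  S→S b a: FOLLOW(S) ⊇ FIRST(b) = {b}; new: +{b}
  S→a C: FOLLOW(C) ⊇ FOLLOW(S) ⊇ {$,b}; new: +{$,b}
  S→b B: FOLLOW(B) ⊇ FOLLOW(S) ⊇ {$,b}; new: +{$,b}
  S→c A: FOLLOW(A) ⊇ FOLLOW(S) ⊇ {$,b}; new: +{$,b}
  S: {$,b}  A: {$,b}  B: {$,b}  C: {$,b}
pass 2: (no change)
  S: {$,b}  A: {$,b}  B: {$,b}  C: {$,b}

FOLLOW(S) = ["$", "b"]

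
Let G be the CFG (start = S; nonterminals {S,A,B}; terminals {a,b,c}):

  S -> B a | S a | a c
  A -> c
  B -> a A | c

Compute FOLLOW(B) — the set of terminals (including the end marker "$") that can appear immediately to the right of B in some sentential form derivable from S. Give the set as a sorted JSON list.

FIRST sets, iterate to fixpoint:
round 1:
  A via A→c: +{c}
  B via B→a A: +{a}
  B via B→c: +{c}
  S via S→B a: +{a,c}
  FIRST[S]={a,c}  FIRST[A]={c}  FIRST[B]={a,c}
round 2: (no change)
  FIRST[S]={a,c}  FIRST[A]={c}  FIRST[B]={a,c}

FOLLOW sets:
seed FOLLOW(S) with $
round 1:
  S→B a: FOLLOW(B) ⊇ FIRST(a) = {a}; new: +{a}
  S→S a: FOLLOW(S) ⊇ FIRST(a) = {a}; new: +{a}
  FOLLOW[S]={$,a}  FOLLOW[A]={}  FOLLOW[B]={a}
round 2:
  B→a A: FOLLOW(A) ⊇ FOLLOW(B) ⊇ {a}; new: +{a}
  FOLLOW[S]={$,a}  FOLLOW[A]={a}  FOLLOW[B]={a}
round 3: — fixpoint
  FOLLOW[S]={$,a}  FOLLOW[A]={a}  FOLLOW[B]={a}

FOLLOW(B) = ["a"]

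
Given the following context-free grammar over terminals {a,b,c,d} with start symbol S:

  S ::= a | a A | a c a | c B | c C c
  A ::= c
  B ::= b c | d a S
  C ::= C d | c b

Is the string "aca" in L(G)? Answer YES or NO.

CNF form of G:
  S -> T1 B | T1 X6 | T3 A | T3 X5 | a
  A -> c
  B -> T0 T1 | T2 X4
  C -> C T2 | T1 T0
  T0 -> b
  T1 -> c
  T2 -> d
  T3 -> a
  X4 -> T3 S
  X5 -> T1 T3
  X6 -> C T1

Fill CYK table bottom-up:
  T[0,0] 'a' = {S,T3}  orig:{S}
  T[1,1] 'c' = {A,T1}  orig:{A}
  T[2,2] 'a' = {S,T3}  orig:{S}
  T[0,1] 'ac' = {S}
  T[1,2] 'ca' = {X5}  orig:{}
  T[0,2] 'aca' = {S}

S ∈ T[0,2] ⇒ YES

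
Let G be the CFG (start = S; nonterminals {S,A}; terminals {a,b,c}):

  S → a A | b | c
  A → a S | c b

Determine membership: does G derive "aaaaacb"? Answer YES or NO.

CNF form of G:
  S -> T0 A | b | c
  A -> T0 S | T1 T2
  T0 -> a
  T1 -> c
  T2 -> b

Fill CYK table bottom-up:
  cell(0,0) a: {T0}  orig:{}
  cell(1,1) a: {T0}  orig:{}
  cell(2,2) a: {T0}  orig:{}
  cell(3,3) a: {T0}  orig:{}
  cell(4,4) a: {T0}  orig:{}
  cell(5,5) c: {S,T1}  orig:{S}
  cell(6,6) b: {S,T2}  orig:{S}
  cell(0,1) aa: ∅
  cell(1,2) aa: ∅
  cell(2,3) aa: ∅
  cell(3,4) aa: ∅
  cell(4,5) ac: {A}
  cell(5,6) cb: {A}
  cell(0,2) aaa: ∅
  cell(1,3) aaa: ∅
  cell(2,4) aaa: ∅
  cell(3,5) aac: {S}
  cell(4,6) acb: {S}
  cell(0,3) aaaa: ∅
  cell(1,4) aaaa: ∅
  cell(2,5) aaac: {A}
  cell(3,6) aacb: {A}
  cell(0,4) aaaaa: ∅
  cell(1,5) aaaac: {S}
  cell(2,6) aaacb: {S}
  cell(0,5) aaaaac: {A}
  cell(1,6) aaaacb: {A}
  cell(0,6) aaaaacb: {S}

S ∈ T[0,6] ⇒ YES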